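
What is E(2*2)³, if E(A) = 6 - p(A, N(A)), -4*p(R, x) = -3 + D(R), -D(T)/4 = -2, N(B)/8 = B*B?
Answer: 24389/64 ≈ 381.08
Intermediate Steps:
N(B) = 8*B² (N(B) = 8*(B*B) = 8*B²)
D(T) = 8 (D(T) = -4*(-2) = 8)
p(R, x) = -5/4 (p(R, x) = -(-3 + 8)/4 = -¼*5 = -5/4)
E(A) = 29/4 (E(A) = 6 - 1*(-5/4) = 6 + 5/4 = 29/4)
E(2*2)³ = (29/4)³ = 24389/64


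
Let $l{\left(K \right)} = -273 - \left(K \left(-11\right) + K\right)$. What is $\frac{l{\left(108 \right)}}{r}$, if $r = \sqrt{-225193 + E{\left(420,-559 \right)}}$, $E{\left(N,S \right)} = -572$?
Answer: $- \frac{269 i \sqrt{25085}}{25085} \approx - 1.6984 i$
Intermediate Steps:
$l{\left(K \right)} = -273 + 10 K$ ($l{\left(K \right)} = -273 - \left(- 11 K + K\right) = -273 - - 10 K = -273 + 10 K$)
$r = 3 i \sqrt{25085}$ ($r = \sqrt{-225193 - 572} = \sqrt{-225765} = 3 i \sqrt{25085} \approx 475.15 i$)
$\frac{l{\left(108 \right)}}{r} = \frac{-273 + 10 \cdot 108}{3 i \sqrt{25085}} = \left(-273 + 1080\right) \left(- \frac{i \sqrt{25085}}{75255}\right) = 807 \left(- \frac{i \sqrt{25085}}{75255}\right) = - \frac{269 i \sqrt{25085}}{25085}$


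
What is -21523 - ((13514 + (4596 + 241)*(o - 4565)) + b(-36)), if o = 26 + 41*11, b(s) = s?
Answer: 19738655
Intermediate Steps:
o = 477 (o = 26 + 451 = 477)
-21523 - ((13514 + (4596 + 241)*(o - 4565)) + b(-36)) = -21523 - ((13514 + (4596 + 241)*(477 - 4565)) - 36) = -21523 - ((13514 + 4837*(-4088)) - 36) = -21523 - ((13514 - 19773656) - 36) = -21523 - (-19760142 - 36) = -21523 - 1*(-19760178) = -21523 + 19760178 = 19738655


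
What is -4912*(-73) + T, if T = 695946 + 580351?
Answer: 1634873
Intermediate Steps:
T = 1276297
-4912*(-73) + T = -4912*(-73) + 1276297 = 358576 + 1276297 = 1634873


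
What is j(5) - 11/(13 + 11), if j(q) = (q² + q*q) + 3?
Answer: 1261/24 ≈ 52.542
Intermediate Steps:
j(q) = 3 + 2*q² (j(q) = (q² + q²) + 3 = 2*q² + 3 = 3 + 2*q²)
j(5) - 11/(13 + 11) = (3 + 2*5²) - 11/(13 + 11) = (3 + 2*25) - 11/24 = (3 + 50) - 11*1/24 = 53 - 11/24 = 1261/24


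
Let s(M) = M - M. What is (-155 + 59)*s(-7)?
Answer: 0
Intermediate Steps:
s(M) = 0
(-155 + 59)*s(-7) = (-155 + 59)*0 = -96*0 = 0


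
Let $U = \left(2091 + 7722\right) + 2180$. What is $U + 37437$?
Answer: $49430$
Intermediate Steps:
$U = 11993$ ($U = 9813 + 2180 = 11993$)
$U + 37437 = 11993 + 37437 = 49430$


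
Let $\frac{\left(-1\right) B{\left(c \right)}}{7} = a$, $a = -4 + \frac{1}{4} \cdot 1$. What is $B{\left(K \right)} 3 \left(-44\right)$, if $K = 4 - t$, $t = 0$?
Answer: $-3465$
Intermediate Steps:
$K = 4$ ($K = 4 - 0 = 4 + 0 = 4$)
$a = - \frac{15}{4}$ ($a = -4 + \frac{1}{4} \cdot 1 = -4 + \frac{1}{4} = - \frac{15}{4} \approx -3.75$)
$B{\left(c \right)} = \frac{105}{4}$ ($B{\left(c \right)} = \left(-7\right) \left(- \frac{15}{4}\right) = \frac{105}{4}$)
$B{\left(K \right)} 3 \left(-44\right) = \frac{105}{4} \cdot 3 \left(-44\right) = \frac{315}{4} \left(-44\right) = -3465$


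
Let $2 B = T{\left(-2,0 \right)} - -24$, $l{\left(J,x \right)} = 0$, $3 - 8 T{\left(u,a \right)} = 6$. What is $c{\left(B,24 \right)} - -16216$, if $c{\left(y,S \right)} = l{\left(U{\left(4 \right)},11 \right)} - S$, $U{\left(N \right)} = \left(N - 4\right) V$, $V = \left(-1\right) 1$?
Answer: $16192$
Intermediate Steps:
$T{\left(u,a \right)} = - \frac{3}{8}$ ($T{\left(u,a \right)} = \frac{3}{8} - \frac{3}{4} = - \frac{3}{8}$)
$V = -1$
$U{\left(N \right)} = 4 - N$ ($U{\left(N \right)} = \left(N - 4\right) \left(-1\right) = \left(-4 + N\right) \left(-1\right) = 4 - N$)
$B = \frac{189}{16}$ ($B = \frac{- \frac{3}{8} - -24}{2} = \frac{- \frac{3}{8} + 24}{2} = \frac{1}{2} \cdot \frac{189}{8} = \frac{189}{16} \approx 11.813$)
$c{\left(y,S \right)} = - S$ ($c{\left(y,S \right)} = 0 - S = - S$)
$c{\left(B,24 \right)} - -16216 = \left(-1\right) 24 - -16216 = -24 + 16216 = 16192$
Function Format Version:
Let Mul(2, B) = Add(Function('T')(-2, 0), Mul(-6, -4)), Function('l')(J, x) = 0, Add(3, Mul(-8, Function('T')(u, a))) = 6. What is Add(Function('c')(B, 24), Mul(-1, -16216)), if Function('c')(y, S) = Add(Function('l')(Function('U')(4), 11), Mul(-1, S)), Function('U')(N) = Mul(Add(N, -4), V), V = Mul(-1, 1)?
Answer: 16192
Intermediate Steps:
Function('T')(u, a) = Rational(-3, 8) (Function('T')(u, a) = Add(Rational(3, 8), Mul(Rational(-1, 8), 6)) = Add(Rational(3, 8), Rational(-3, 4)) = Rational(-3, 8))
V = -1
Function('U')(N) = Add(4, Mul(-1, N)) (Function('U')(N) = Mul(Add(N, -4), -1) = Mul(Add(-4, N), -1) = Add(4, Mul(-1, N)))
B = Rational(189, 16) (B = Mul(Rational(1, 2), Add(Rational(-3, 8), Mul(-6, -4))) = Mul(Rational(1, 2), Add(Rational(-3, 8), 24)) = Mul(Rational(1, 2), Rational(189, 8)) = Rational(189, 16) ≈ 11.813)
Function('c')(y, S) = Mul(-1, S) (Function('c')(y, S) = Add(0, Mul(-1, S)) = Mul(-1, S))
Add(Function('c')(B, 24), Mul(-1, -16216)) = Add(Mul(-1, 24), Mul(-1, -16216)) = Add(-24, 16216) = 16192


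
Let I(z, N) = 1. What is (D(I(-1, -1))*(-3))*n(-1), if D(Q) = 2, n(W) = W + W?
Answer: 12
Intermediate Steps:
n(W) = 2*W
(D(I(-1, -1))*(-3))*n(-1) = (2*(-3))*(2*(-1)) = -6*(-2) = 12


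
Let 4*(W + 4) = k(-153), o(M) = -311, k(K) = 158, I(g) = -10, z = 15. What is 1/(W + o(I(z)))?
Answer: -2/551 ≈ -0.0036298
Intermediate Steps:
W = 71/2 (W = -4 + (¼)*158 = -4 + 79/2 = 71/2 ≈ 35.500)
1/(W + o(I(z))) = 1/(71/2 - 311) = 1/(-551/2) = -2/551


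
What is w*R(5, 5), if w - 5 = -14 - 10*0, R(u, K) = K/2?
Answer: -45/2 ≈ -22.500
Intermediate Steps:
R(u, K) = K/2 (R(u, K) = K*(1/2) = K/2)
w = -9 (w = 5 + (-14 - 10*0) = 5 + (-14 + 0) = 5 - 14 = -9)
w*R(5, 5) = -9*5/2 = -45/2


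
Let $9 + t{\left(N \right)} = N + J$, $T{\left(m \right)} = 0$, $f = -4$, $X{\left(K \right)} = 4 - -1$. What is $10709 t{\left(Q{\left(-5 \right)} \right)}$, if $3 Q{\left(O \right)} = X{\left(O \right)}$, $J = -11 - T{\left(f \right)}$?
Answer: $- \frac{588995}{3} \approx -1.9633 \cdot 10^{5}$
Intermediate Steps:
$X{\left(K \right)} = 5$ ($X{\left(K \right)} = 4 + 1 = 5$)
$J = -11$ ($J = -11 - 0 = -11 + 0 = -11$)
$Q{\left(O \right)} = \frac{5}{3}$ ($Q{\left(O \right)} = \frac{1}{3} \cdot 5 = \frac{5}{3}$)
$t{\left(N \right)} = -20 + N$ ($t{\left(N \right)} = -9 + \left(N - 11\right) = -9 + \left(-11 + N\right) = -20 + N$)
$10709 t{\left(Q{\left(-5 \right)} \right)} = 10709 \left(-20 + \frac{5}{3}\right) = 10709 \left(- \frac{55}{3}\right) = - \frac{588995}{3}$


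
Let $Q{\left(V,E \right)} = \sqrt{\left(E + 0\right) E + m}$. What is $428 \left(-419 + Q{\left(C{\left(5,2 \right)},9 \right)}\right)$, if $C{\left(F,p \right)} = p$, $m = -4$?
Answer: $-179332 + 428 \sqrt{77} \approx -1.7558 \cdot 10^{5}$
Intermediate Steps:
$Q{\left(V,E \right)} = \sqrt{-4 + E^{2}}$ ($Q{\left(V,E \right)} = \sqrt{\left(E + 0\right) E - 4} = \sqrt{E E - 4} = \sqrt{E^{2} - 4} = \sqrt{-4 + E^{2}}$)
$428 \left(-419 + Q{\left(C{\left(5,2 \right)},9 \right)}\right) = 428 \left(-419 + \sqrt{-4 + 9^{2}}\right) = 428 \left(-419 + \sqrt{-4 + 81}\right) = 428 \left(-419 + \sqrt{77}\right) = -179332 + 428 \sqrt{77}$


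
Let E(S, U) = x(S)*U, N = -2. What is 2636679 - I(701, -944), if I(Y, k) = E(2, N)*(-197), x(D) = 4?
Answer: 2635103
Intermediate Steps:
E(S, U) = 4*U
I(Y, k) = 1576 (I(Y, k) = (4*(-2))*(-197) = -8*(-197) = 1576)
2636679 - I(701, -944) = 2636679 - 1*1576 = 2636679 - 1576 = 2635103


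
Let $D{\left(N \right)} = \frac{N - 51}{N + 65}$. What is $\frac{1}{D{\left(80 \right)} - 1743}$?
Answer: $- \frac{5}{8714} \approx -0.00057379$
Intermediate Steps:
$D{\left(N \right)} = \frac{-51 + N}{65 + N}$
$\frac{1}{D{\left(80 \right)} - 1743} = \frac{1}{\frac{-51 + 80}{65 + 80} - 1743} = \frac{1}{\frac{1}{145} \cdot 29 - 1743} = \frac{1}{\frac{1}{5} - 1743} = \frac{1}{- \frac{8714}{5}} = - \frac{5}{8714}$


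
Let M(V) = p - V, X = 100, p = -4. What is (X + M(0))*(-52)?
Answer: -4992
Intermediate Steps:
M(V) = -4 - V
(X + M(0))*(-52) = (100 + (-4 - 1*0))*(-52) = (100 + (-4 + 0))*(-52) = (100 - 4)*(-52) = 96*(-52) = -4992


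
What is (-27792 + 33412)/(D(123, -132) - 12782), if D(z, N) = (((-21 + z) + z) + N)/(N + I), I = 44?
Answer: -494560/1124909 ≈ -0.43964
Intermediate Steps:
D(z, N) = (-21 + N + 2*z)/(44 + N) (D(z, N) = (((-21 + z) + z) + N)/(N + 44) = ((-21 + 2*z) + N)/(44 + N) = (-21 + N + 2*z)/(44 + N))
(-27792 + 33412)/(D(123, -132) - 12782) = (-27792 + 33412)/((-21 - 132 + 2*123)/(44 - 132) - 12782) = 5620/((-21 - 132 + 246)/(-88) - 12782) = 5620/(-1/88*93 - 12782) = 5620/(-93/88 - 12782) = 5620/(-1124909/88) = 5620*(-88/1124909) = -494560/1124909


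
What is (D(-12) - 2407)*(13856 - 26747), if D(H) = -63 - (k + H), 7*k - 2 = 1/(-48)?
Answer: 3549248951/112 ≈ 3.1690e+7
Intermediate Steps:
k = 95/336 (k = 2/7 + (⅐)/(-48) = 2/7 + (⅐)*(-1/48) = 2/7 - 1/336 = 95/336 ≈ 0.28274)
D(H) = -21263/336 - H (D(H) = -63 - (95/336 + H) = -63 + (-95/336 - H) = -21263/336 - H)
(D(-12) - 2407)*(13856 - 26747) = ((-21263/336 - 1*(-12)) - 2407)*(13856 - 26747) = ((-21263/336 + 12) - 2407)*(-12891) = (-17231/336 - 2407)*(-12891) = -825983/336*(-12891) = 3549248951/112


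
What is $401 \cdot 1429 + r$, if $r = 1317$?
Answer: $574346$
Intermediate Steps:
$401 \cdot 1429 + r = 401 \cdot 1429 + 1317 = 573029 + 1317 = 574346$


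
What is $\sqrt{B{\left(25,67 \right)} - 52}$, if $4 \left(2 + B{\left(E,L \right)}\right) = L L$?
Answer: $\frac{\sqrt{4273}}{2} \approx 32.684$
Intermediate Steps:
$B{\left(E,L \right)} = -2 + \frac{L^{2}}{4}$ ($B{\left(E,L \right)} = -2 + \frac{L L}{4} = -2 + \frac{L^{2}}{4}$)
$\sqrt{B{\left(25,67 \right)} - 52} = \sqrt{\left(-2 + \frac{67^{2}}{4}\right) - 52} = \sqrt{\left(-2 + \frac{1}{4} \cdot 4489\right) - 52} = \sqrt{\left(-2 + \frac{4489}{4}\right) - 52} = \sqrt{\frac{4481}{4} - 52} = \sqrt{\frac{4273}{4}} = \frac{\sqrt{4273}}{2}$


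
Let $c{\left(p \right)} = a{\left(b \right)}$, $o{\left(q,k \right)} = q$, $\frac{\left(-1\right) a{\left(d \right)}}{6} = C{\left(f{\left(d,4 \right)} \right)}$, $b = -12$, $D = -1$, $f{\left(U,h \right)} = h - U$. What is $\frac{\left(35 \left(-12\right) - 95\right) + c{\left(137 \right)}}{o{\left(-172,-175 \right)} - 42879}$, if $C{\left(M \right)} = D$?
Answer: $\frac{509}{43051} \approx 0.011823$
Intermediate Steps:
$C{\left(M \right)} = -1$
$a{\left(d \right)} = 6$ ($a{\left(d \right)} = \left(-6\right) \left(-1\right) = 6$)
$c{\left(p \right)} = 6$
$\frac{\left(35 \left(-12\right) - 95\right) + c{\left(137 \right)}}{o{\left(-172,-175 \right)} - 42879} = \frac{\left(35 \left(-12\right) - 95\right) + 6}{-172 - 42879} = \frac{\left(-420 - 95\right) + 6}{-43051} = \left(-515 + 6\right) \left(- \frac{1}{43051}\right) = \left(-509\right) \left(- \frac{1}{43051}\right) = \frac{509}{43051}$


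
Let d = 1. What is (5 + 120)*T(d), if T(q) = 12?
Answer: 1500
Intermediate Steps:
(5 + 120)*T(d) = (5 + 120)*12 = 125*12 = 1500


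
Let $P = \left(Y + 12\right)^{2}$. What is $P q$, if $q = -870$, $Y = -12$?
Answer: $0$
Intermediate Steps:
$P = 0$ ($P = \left(-12 + 12\right)^{2} = 0^{2} = 0$)
$P q = 0 \left(-870\right) = 0$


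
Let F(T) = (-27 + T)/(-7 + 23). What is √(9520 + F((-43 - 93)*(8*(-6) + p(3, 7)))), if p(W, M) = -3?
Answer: 23*√301/4 ≈ 99.759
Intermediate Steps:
F(T) = -27/16 + T/16 (F(T) = (-27 + T)/16 = (-27 + T)*(1/16) = -27/16 + T/16)
√(9520 + F((-43 - 93)*(8*(-6) + p(3, 7)))) = √(9520 + (-27/16 + ((-43 - 93)*(8*(-6) - 3))/16)) = √(9520 + (-27/16 + (-136*(-48 - 3))/16)) = √(9520 + (-27/16 + (-136*(-51))/16)) = √(9520 + (-27/16 + (1/16)*6936)) = √(9520 + (-27/16 + 867/2)) = √(9520 + 6909/16) = √(159229/16) = 23*√301/4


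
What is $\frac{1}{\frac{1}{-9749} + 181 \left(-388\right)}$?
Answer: $- \frac{9749}{684652773} \approx -1.4239 \cdot 10^{-5}$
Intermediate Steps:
$\frac{1}{\frac{1}{-9749} + 181 \left(-388\right)} = \frac{1}{- \frac{1}{9749} - 70228} = \frac{1}{- \frac{684652773}{9749}} = - \frac{9749}{684652773}$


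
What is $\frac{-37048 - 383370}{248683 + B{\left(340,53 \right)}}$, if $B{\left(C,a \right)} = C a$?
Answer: $- \frac{420418}{266703} \approx -1.5764$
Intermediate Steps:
$\frac{-37048 - 383370}{248683 + B{\left(340,53 \right)}} = \frac{-37048 - 383370}{248683 + 340 \cdot 53} = - \frac{420418}{248683 + 18020} = - \frac{420418}{266703}$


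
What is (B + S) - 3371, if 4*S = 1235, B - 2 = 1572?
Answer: -5953/4 ≈ -1488.3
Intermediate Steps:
B = 1574 (B = 2 + 1572 = 1574)
S = 1235/4 (S = (1/4)*1235 = 1235/4 ≈ 308.75)
(B + S) - 3371 = (1574 + 1235/4) - 3371 = 7531/4 - 3371 = -5953/4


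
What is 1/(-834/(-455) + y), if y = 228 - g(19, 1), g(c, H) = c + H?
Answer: 455/95474 ≈ 0.0047657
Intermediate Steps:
g(c, H) = H + c
y = 208 (y = 228 - (1 + 19) = 228 - 1*20 = 228 - 20 = 208)
1/(-834/(-455) + y) = 1/(-834/(-455) + 208) = 1/(-834*(-1/455) + 208) = 1/(834/455 + 208) = 1/(95474/455) = 455/95474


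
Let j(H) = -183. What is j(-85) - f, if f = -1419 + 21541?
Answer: -20305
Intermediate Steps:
f = 20122
j(-85) - f = -183 - 1*20122 = -183 - 20122 = -20305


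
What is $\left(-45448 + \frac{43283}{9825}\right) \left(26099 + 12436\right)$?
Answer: $- \frac{1147015641373}{655} \approx -1.7512 \cdot 10^{9}$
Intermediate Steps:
$\left(-45448 + \frac{43283}{9825}\right) \left(26099 + 12436\right) = \left(-45448 + 43283 \cdot \frac{1}{9825}\right) 38535 = \left(-45448 + \frac{43283}{9825}\right) 38535 = \left(- \frac{446483317}{9825}\right) 38535 = - \frac{1147015641373}{655}$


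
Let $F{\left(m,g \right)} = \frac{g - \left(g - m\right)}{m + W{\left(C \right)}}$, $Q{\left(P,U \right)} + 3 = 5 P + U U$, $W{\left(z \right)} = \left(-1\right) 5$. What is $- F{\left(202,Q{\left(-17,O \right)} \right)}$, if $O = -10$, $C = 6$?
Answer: $- \frac{202}{197} \approx -1.0254$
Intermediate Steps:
$W{\left(z \right)} = -5$
$Q{\left(P,U \right)} = -3 + U^{2} + 5 P$ ($Q{\left(P,U \right)} = -3 + \left(5 P + U U\right) = -3 + \left(5 P + U^{2}\right) = -3 + \left(U^{2} + 5 P\right) = -3 + U^{2} + 5 P$)
$F{\left(m,g \right)} = \frac{m}{-5 + m}$ ($F{\left(m,g \right)} = \frac{g - \left(g - m\right)}{m - 5} = \frac{m}{-5 + m}$)
$- F{\left(202,Q{\left(-17,O \right)} \right)} = - \frac{202}{-5 + 202} = - \frac{202}{197}$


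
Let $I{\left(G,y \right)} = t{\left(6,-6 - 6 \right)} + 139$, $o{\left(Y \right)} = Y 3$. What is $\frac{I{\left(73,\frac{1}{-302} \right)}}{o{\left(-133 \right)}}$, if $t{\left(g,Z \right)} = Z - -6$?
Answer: $- \frac{1}{3} \approx -0.33333$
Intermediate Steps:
$t{\left(g,Z \right)} = 6 + Z$ ($t{\left(g,Z \right)} = Z + 6 = 6 + Z$)
$o{\left(Y \right)} = 3 Y$
$I{\left(G,y \right)} = 133$ ($I{\left(G,y \right)} = \left(6 - 12\right) + 139 = -6 + 139 = 133$)
$\frac{I{\left(73,\frac{1}{-302} \right)}}{o{\left(-133 \right)}} = \frac{133}{3 \left(-133\right)} = \frac{133}{-399} = 133 \left(- \frac{1}{399}\right) = - \frac{1}{3}$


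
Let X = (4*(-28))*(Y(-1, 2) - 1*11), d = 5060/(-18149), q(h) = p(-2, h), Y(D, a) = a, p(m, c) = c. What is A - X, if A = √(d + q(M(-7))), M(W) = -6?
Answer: -1008 + I*√2068151146/18149 ≈ -1008.0 + 2.5058*I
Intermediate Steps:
q(h) = h
d = -5060/18149 (d = 5060*(-1/18149) = -5060/18149 ≈ -0.27880)
A = I*√2068151146/18149 (A = √(-5060/18149 - 6) = √(-113954/18149) = I*√2068151146/18149 ≈ 2.5058*I)
X = 1008 (X = (4*(-28))*(2 - 1*11) = -112*(2 - 11) = -112*(-9) = 1008)
A - X = I*√2068151146/18149 - 1*1008 = I*√2068151146/18149 - 1008 = -1008 + I*√2068151146/18149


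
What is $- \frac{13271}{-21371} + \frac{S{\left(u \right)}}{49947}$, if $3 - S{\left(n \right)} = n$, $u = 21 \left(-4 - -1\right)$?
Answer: $\frac{221419041}{355805779} \approx 0.6223$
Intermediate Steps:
$u = -63$ ($u = 21 \left(-4 + 1\right) = 21 \left(-3\right) = -63$)
$S{\left(n \right)} = 3 - n$
$- \frac{13271}{-21371} + \frac{S{\left(u \right)}}{49947} = - \frac{13271}{-21371} + \frac{3 - -63}{49947} = \left(-13271\right) \left(- \frac{1}{21371}\right) + \left(3 + 63\right) \frac{1}{49947} = \frac{13271}{21371} + 66 \cdot \frac{1}{49947} = \frac{13271}{21371} + \frac{22}{16649} = \frac{221419041}{355805779}$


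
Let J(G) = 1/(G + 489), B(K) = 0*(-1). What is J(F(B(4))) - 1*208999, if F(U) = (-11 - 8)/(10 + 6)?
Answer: -1631237179/7805 ≈ -2.0900e+5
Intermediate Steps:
B(K) = 0
F(U) = -19/16
J(G) = 1/(489 + G)
J(F(B(4))) - 1*208999 = 1/(489 - 19/16) - 1*208999 = 1/(7805/16) - 208999 = 16/7805 - 208999 = -1631237179/7805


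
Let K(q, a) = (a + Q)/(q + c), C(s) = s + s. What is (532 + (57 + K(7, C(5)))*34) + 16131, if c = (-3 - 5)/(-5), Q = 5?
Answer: 802393/43 ≈ 18660.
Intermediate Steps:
C(s) = 2*s
c = 8/5 (c = -8*(-⅕) = 8/5 ≈ 1.6000)
K(q, a) = (5 + a)/(8/5 + q) (K(q, a) = (a + 5)/(q + 8/5) = (5 + a)/(8/5 + q))
(532 + (57 + K(7, C(5)))*34) + 16131 = (532 + (57 + 5*(5 + 2*5)/(8 + 5*7))*34) + 16131 = (532 + (57 + 5*(5 + 10)/(8 + 35))*34) + 16131 = (532 + (57 + 5*15/43)*34) + 16131 = (532 + (57 + 5*(1/43)*15)*34) + 16131 = (532 + (57 + 75/43)*34) + 16131 = (532 + (2526/43)*34) + 16131 = (532 + 85884/43) + 16131 = 108760/43 + 16131 = 802393/43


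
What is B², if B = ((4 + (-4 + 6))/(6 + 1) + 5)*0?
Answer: 0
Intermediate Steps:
B = 0 (B = ((4 + 2)/7 + 5)*0 = (6*(⅐) + 5)*0 = (6/7 + 5)*0 = (41/7)*0 = 0)
B² = 0² = 0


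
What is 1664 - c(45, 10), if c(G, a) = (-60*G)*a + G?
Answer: 28619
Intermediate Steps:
c(G, a) = G - 60*G*a (c(G, a) = -60*G*a + G = G - 60*G*a)
1664 - c(45, 10) = 1664 - 45*(1 - 60*10) = 1664 - 45*(1 - 600) = 1664 - 45*(-599) = 1664 - 1*(-26955) = 1664 + 26955 = 28619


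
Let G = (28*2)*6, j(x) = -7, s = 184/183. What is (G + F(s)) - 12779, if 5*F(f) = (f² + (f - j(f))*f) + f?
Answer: -2083181047/167445 ≈ -12441.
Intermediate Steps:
s = 184/183 (s = 184*(1/183) = 184/183 ≈ 1.0055)
G = 336 (G = 56*6 = 336)
F(f) = f/5 + f²/5 + f*(7 + f)/5 (F(f) = ((f² + (f - 1*(-7))*f) + f)/5 = ((f² + (f + 7)*f) + f)/5 = ((f² + (7 + f)*f) + f)/5 = ((f² + f*(7 + f)) + f)/5 = (f + f² + f*(7 + f))/5 = f/5 + f²/5 + f*(7 + f)/5)
(G + F(s)) - 12779 = (336 + (⅖)*(184/183)*(4 + 184/183)) - 12779 = (336 + (⅖)*(184/183)*(916/183)) - 12779 = (336 + 337088/167445) - 12779 = 56598608/167445 - 12779 = -2083181047/167445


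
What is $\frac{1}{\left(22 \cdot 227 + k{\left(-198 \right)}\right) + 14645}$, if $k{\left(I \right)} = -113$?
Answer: $\frac{1}{19526} \approx 5.1214 \cdot 10^{-5}$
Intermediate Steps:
$\frac{1}{\left(22 \cdot 227 + k{\left(-198 \right)}\right) + 14645} = \frac{1}{\left(22 \cdot 227 - 113\right) + 14645} = \frac{1}{\left(4994 - 113\right) + 14645} = \frac{1}{4881 + 14645} = \frac{1}{19526}$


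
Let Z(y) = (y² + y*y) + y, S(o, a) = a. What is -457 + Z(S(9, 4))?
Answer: -421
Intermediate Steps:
Z(y) = y + 2*y² (Z(y) = (y² + y²) + y = 2*y² + y = y + 2*y²)
-457 + Z(S(9, 4)) = -457 + 4*(1 + 2*4) = -457 + 4*(1 + 8) = -457 + 4*9 = -457 + 36 = -421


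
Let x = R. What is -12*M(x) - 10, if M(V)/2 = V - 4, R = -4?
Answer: 182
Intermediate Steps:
x = -4
M(V) = -8 + 2*V (M(V) = 2*(V - 4) = 2*(-4 + V) = -8 + 2*V)
-12*M(x) - 10 = -12*(-8 + 2*(-4)) - 10 = -12*(-8 - 8) - 10 = -12*(-16) - 10 = 192 - 10 = 182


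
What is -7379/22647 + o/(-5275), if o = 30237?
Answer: -723701564/119462925 ≈ -6.0580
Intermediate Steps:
-7379/22647 + o/(-5275) = -7379/22647 + 30237/(-5275) = -7379*1/22647 + 30237*(-1/5275) = -7379/22647 - 30237/5275 = -723701564/119462925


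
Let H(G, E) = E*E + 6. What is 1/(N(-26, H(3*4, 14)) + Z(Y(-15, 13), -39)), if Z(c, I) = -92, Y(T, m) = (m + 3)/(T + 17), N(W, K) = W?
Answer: -1/118 ≈ -0.0084746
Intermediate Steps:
H(G, E) = 6 + E² (H(G, E) = E² + 6 = 6 + E²)
Y(T, m) = (3 + m)/(17 + T)
1/(N(-26, H(3*4, 14)) + Z(Y(-15, 13), -39)) = 1/(-26 - 92) = 1/(-118) = -1/118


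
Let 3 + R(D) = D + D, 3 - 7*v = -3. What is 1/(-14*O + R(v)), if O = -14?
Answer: 7/1363 ≈ 0.0051357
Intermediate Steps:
v = 6/7 (v = 3/7 - 1/7*(-3) = 3/7 + 3/7 = 6/7 ≈ 0.85714)
R(D) = -3 + 2*D (R(D) = -3 + (D + D) = -3 + 2*D)
1/(-14*O + R(v)) = 1/(-14*(-14) + (-3 + 2*(6/7))) = 1/(196 + (-3 + 12/7)) = 1/(196 - 9/7) = 1/(1363/7) = 7/1363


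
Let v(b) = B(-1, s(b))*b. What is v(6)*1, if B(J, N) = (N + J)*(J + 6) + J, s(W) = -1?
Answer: -66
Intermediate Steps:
B(J, N) = J + (6 + J)*(J + N) (B(J, N) = (J + N)*(6 + J) + J = (6 + J)*(J + N) + J = J + (6 + J)*(J + N))
v(b) = -11*b (v(b) = ((-1)**2 + 6*(-1) + 7*(-1) - 1*(-1))*b = (1 - 6 - 7 + 1)*b = -11*b)
v(6)*1 = -11*6*1 = -66*1 = -66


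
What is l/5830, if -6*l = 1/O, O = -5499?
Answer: 1/192355020 ≈ 5.1987e-9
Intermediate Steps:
l = 1/32994 (l = -⅙/(-5499) = -⅙*(-1/5499) = 1/32994 ≈ 3.0309e-5)
l/5830 = (1/32994)/5830 = (1/32994)*(1/5830) = 1/192355020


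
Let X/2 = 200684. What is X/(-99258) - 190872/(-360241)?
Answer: -62821818356/17878400589 ≈ -3.5138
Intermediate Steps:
X = 401368 (X = 2*200684 = 401368)
X/(-99258) - 190872/(-360241) = 401368/(-99258) - 190872/(-360241) = 401368*(-1/99258) - 190872*(-1/360241) = -200684/49629 + 190872/360241 = -62821818356/17878400589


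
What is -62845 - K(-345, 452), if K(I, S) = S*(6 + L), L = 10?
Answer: -70077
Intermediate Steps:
K(I, S) = 16*S (K(I, S) = S*(6 + 10) = S*16 = 16*S)
-62845 - K(-345, 452) = -62845 - 16*452 = -62845 - 1*7232 = -62845 - 7232 = -70077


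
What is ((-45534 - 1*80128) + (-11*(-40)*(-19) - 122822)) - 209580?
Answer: -466424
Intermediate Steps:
((-45534 - 1*80128) + (-11*(-40)*(-19) - 122822)) - 209580 = ((-45534 - 80128) + (440*(-19) - 122822)) - 209580 = (-125662 + (-8360 - 122822)) - 209580 = (-125662 - 131182) - 209580 = -256844 - 209580 = -466424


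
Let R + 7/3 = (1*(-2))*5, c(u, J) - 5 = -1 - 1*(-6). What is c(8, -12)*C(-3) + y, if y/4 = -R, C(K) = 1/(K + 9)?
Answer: 51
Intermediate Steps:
c(u, J) = 10 (c(u, J) = 5 + (-1 - 1*(-6)) = 5 + (-1 + 6) = 5 + 5 = 10)
C(K) = 1/(9 + K)
R = -37/3 (R = -7/3 + (1*(-2))*5 = -7/3 - 2*5 = -7/3 - 10 = -37/3 ≈ -12.333)
y = 148/3 (y = 4*(-1*(-37/3)) = 4*(37/3) = 148/3 ≈ 49.333)
c(8, -12)*C(-3) + y = 10/(9 - 3) + 148/3 = 10/6 + 148/3 = 10*(⅙) + 148/3 = 5/3 + 148/3 = 51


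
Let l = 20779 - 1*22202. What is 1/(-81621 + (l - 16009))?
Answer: -1/99053 ≈ -1.0096e-5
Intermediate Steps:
l = -1423 (l = 20779 - 22202 = -1423)
1/(-81621 + (l - 16009)) = 1/(-81621 + (-1423 - 16009)) = 1/(-81621 - 17432) = 1/(-99053) = -1/99053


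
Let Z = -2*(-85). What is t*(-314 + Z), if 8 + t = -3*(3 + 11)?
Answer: 7200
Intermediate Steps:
Z = 170
t = -50 (t = -8 - 3*(3 + 11) = -8 - 3*14 = -8 - 42 = -50)
t*(-314 + Z) = -50*(-314 + 170) = -50*(-144) = 7200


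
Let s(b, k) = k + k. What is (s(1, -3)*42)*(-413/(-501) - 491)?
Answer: 20628552/167 ≈ 1.2352e+5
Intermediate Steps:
s(b, k) = 2*k
(s(1, -3)*42)*(-413/(-501) - 491) = ((2*(-3))*42)*(-413/(-501) - 491) = (-6*42)*(-413*(-1/501) - 491) = -252*(413/501 - 491) = -252*(-245578/501) = 20628552/167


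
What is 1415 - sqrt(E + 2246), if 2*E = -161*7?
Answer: 1415 - sqrt(6730)/2 ≈ 1374.0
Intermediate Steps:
E = -1127/2 (E = (-161*7)/2 = (1/2)*(-1127) = -1127/2 ≈ -563.50)
1415 - sqrt(E + 2246) = 1415 - sqrt(-1127/2 + 2246) = 1415 - sqrt(3365/2) = 1415 - sqrt(6730)/2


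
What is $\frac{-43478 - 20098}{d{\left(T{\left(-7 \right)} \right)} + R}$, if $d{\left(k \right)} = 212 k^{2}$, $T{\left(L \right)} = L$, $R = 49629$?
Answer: $- \frac{63576}{60017} \approx -1.0593$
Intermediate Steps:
$\frac{-43478 - 20098}{d{\left(T{\left(-7 \right)} \right)} + R} = \frac{-43478 - 20098}{212 \left(-7\right)^{2} + 49629} = - \frac{63576}{212 \cdot 49 + 49629} = - \frac{63576}{10388 + 49629} = - \frac{63576}{60017}$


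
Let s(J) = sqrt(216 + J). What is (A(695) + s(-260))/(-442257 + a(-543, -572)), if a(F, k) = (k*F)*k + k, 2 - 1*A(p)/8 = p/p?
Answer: -8/178103741 - 2*I*sqrt(11)/178103741 ≈ -4.4918e-8 - 3.7244e-8*I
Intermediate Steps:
A(p) = 8 (A(p) = 16 - 8*p/p = 16 - 8*1 = 16 - 8 = 8)
a(F, k) = k + F*k**2 (a(F, k) = (F*k)*k + k = F*k**2 + k = k + F*k**2)
(A(695) + s(-260))/(-442257 + a(-543, -572)) = (8 + sqrt(216 - 260))/(-442257 - 572*(1 - 543*(-572))) = (8 + sqrt(-44))/(-442257 - 572*(1 + 310596)) = (8 + 2*I*sqrt(11))/(-442257 - 572*310597) = (8 + 2*I*sqrt(11))/(-442257 - 177661484) = (8 + 2*I*sqrt(11))/(-178103741) = (8 + 2*I*sqrt(11))*(-1/178103741) = -8/178103741 - 2*I*sqrt(11)/178103741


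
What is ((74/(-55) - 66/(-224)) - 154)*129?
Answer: -123209577/6160 ≈ -20002.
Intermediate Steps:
((74/(-55) - 66/(-224)) - 154)*129 = ((74*(-1/55) - 66*(-1/224)) - 154)*129 = ((-74/55 + 33/112) - 154)*129 = (-6473/6160 - 154)*129 = -955113/6160*129 = -123209577/6160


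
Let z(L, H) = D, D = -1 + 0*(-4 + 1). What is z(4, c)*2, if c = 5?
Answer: -2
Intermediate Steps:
D = -1 (D = -1 + 0*(-3) = -1 + 0 = -1)
z(L, H) = -1
z(4, c)*2 = -1*2 = -2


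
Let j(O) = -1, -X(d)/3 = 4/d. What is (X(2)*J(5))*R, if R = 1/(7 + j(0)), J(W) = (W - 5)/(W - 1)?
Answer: 0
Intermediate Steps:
X(d) = -12/d
J(W) = (-5 + W)/(-1 + W)
R = ⅙ (R = 1/(7 - 1) = 1/6 = ⅙ ≈ 0.16667)
(X(2)*J(5))*R = ((-12/2)*((-5 + 5)/(-1 + 5)))*(⅙) = ((-12*½)*(0/4))*(⅙) = -3*0/2*(⅙) = -6*0*(⅙) = 0*(⅙) = 0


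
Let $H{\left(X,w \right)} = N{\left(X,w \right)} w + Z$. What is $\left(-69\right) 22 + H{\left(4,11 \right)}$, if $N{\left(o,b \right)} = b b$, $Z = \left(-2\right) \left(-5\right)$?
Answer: $-177$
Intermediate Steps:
$Z = 10$
$N{\left(o,b \right)} = b^{2}$
$H{\left(X,w \right)} = 10 + w^{3}$ ($H{\left(X,w \right)} = w^{2} w + 10 = w^{3} + 10 = 10 + w^{3}$)
$\left(-69\right) 22 + H{\left(4,11 \right)} = \left(-69\right) 22 + \left(10 + 11^{3}\right) = -1518 + \left(10 + 1331\right) = -1518 + 1341 = -177$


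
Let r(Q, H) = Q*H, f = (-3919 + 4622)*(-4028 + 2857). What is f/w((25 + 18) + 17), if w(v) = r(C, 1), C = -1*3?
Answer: 823213/3 ≈ 2.7440e+5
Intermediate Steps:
f = -823213 (f = 703*(-1171) = -823213)
C = -3
r(Q, H) = H*Q
w(v) = -3 (w(v) = 1*(-3) = -3)
f/w((25 + 18) + 17) = -823213/(-3) = -823213*(-1/3) = 823213/3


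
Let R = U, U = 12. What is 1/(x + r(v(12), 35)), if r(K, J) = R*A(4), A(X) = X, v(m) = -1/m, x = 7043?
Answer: 1/7091 ≈ 0.00014102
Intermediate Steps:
R = 12
r(K, J) = 48 (r(K, J) = 12*4 = 48)
1/(x + r(v(12), 35)) = 1/(7043 + 48) = 1/7091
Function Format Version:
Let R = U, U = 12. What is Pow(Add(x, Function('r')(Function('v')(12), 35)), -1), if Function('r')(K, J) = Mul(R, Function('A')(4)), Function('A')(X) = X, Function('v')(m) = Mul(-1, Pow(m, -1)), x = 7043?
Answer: Rational(1, 7091) ≈ 0.00014102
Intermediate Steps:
R = 12
Function('r')(K, J) = 48 (Function('r')(K, J) = Mul(12, 4) = 48)
Pow(Add(x, Function('r')(Function('v')(12), 35)), -1) = Pow(Add(7043, 48), -1) = Pow(7091, -1) = Rational(1, 7091)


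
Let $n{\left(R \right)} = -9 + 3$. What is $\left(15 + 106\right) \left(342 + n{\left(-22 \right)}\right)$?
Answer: $40656$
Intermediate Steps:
$n{\left(R \right)} = -6$
$\left(15 + 106\right) \left(342 + n{\left(-22 \right)}\right) = \left(15 + 106\right) \left(342 - 6\right) = 121 \cdot 336 = 40656$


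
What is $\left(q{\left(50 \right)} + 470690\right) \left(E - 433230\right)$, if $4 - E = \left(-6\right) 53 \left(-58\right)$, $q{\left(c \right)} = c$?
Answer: $-212619135800$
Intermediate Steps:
$E = -18440$ ($E = 4 - \left(-6\right) 53 \left(-58\right) = 4 - \left(-318\right) \left(-58\right) = 4 - 18444 = -18440$)
$\left(q{\left(50 \right)} + 470690\right) \left(E - 433230\right) = \left(50 + 470690\right) \left(-18440 - 433230\right) = 470740 \left(-451670\right) = -212619135800$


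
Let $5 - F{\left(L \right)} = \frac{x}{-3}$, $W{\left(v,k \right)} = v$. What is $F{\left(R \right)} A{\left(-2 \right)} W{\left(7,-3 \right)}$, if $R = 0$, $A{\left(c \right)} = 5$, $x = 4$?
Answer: $\frac{665}{3} \approx 221.67$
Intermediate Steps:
$F{\left(L \right)} = \frac{19}{3}$ ($F{\left(L \right)} = 5 - \frac{4}{-3} = 5 - 4 \left(- \frac{1}{3}\right) = 5 - - \frac{4}{3} = 5 + \frac{4}{3} = \frac{19}{3}$)
$F{\left(R \right)} A{\left(-2 \right)} W{\left(7,-3 \right)} = \frac{19}{3} \cdot 5 \cdot 7 = \frac{95}{3} \cdot 7 = \frac{665}{3}$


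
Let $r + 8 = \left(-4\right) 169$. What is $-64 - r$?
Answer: $620$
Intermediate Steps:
$r = -684$ ($r = -8 - 676 = -684$)
$-64 - r = -64 - -684 = -64 + 684 = 620$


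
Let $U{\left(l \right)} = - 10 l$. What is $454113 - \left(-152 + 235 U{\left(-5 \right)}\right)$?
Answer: $442515$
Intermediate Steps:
$454113 - \left(-152 + 235 U{\left(-5 \right)}\right) = 454113 + \left(152 - 235 \left(\left(-10\right) \left(-5\right)\right)\right) = 454113 + \left(152 - 11750\right) = 454113 - 11598 = 442515$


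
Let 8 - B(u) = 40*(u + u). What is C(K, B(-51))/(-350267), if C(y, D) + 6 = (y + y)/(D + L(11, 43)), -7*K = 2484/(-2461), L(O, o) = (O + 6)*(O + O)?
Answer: 10026006/585302812073 ≈ 1.7130e-5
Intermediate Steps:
L(O, o) = 2*O*(6 + O) (L(O, o) = (6 + O)*(2*O) = 2*O*(6 + O))
B(u) = 8 - 80*u (B(u) = 8 - 40*(u + u) = 8 - 40*2*u = 8 - 80*u)
K = 108/749 (K = -2484/(7*(-2461)) = -2484*(-1)/(7*2461) = -1/7*(-108/107) = 108/749 ≈ 0.14419)
C(y, D) = -6 + 2*y/(374 + D) (C(y, D) = -6 + (y + y)/(D + 2*11*(6 + 11)) = -6 + (2*y)/(D + 2*11*17) = -6 + (2*y)/(D + 374) = -6 + (2*y)/(374 + D) = -6 + 2*y/(374 + D))
C(K, B(-51))/(-350267) = (2*(-1122 + 108/749 - 3*(8 - 80*(-51)))/(374 + (8 - 80*(-51))))/(-350267) = (2*(-1122 + 108/749 - 3*(8 + 4080))/(374 + (8 + 4080)))*(-1/350267) = (2*(-1122 + 108/749 - 3*4088)/(374 + 4088))*(-1/350267) = (2*(-1122 + 108/749 - 12264)/4462)*(-1/350267) = (2*(1/4462)*(-10026006/749))*(-1/350267) = -10026006/1671019*(-1/350267) = 10026006/585302812073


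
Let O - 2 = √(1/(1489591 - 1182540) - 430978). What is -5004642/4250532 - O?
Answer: -2250951/708422 - 3*I*√2043797710767/6533 ≈ -3.1774 - 656.49*I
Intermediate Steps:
O = 2 + 3*I*√2043797710767/6533 (O = 2 + √(1/(1489591 - 1182540) - 430978) = 2 + √(1/307051 - 430978) = 2 + √(-132332225877/307051) = 2 + 3*I*√2043797710767/6533 ≈ 2.0 + 656.49*I)
-5004642/4250532 - O = -5004642/4250532 - (2 + 3*I*√2043797710767/6533) = -5004642*1/4250532 + (-2 - 3*I*√2043797710767/6533) = -834107/708422 + (-2 - 3*I*√2043797710767/6533) = -2250951/708422 - 3*I*√2043797710767/6533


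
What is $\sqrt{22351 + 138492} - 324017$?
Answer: $-324017 + \sqrt{160843} \approx -3.2362 \cdot 10^{5}$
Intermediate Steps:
$\sqrt{22351 + 138492} - 324017 = \sqrt{160843} - 324017 = -324017 + \sqrt{160843}$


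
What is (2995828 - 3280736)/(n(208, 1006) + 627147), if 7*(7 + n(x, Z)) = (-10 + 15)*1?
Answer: -1994356/4389985 ≈ -0.45430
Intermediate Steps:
n(x, Z) = -44/7 (n(x, Z) = -7 + ((-10 + 15)*1)/7 = -7 + (5*1)/7 = -7 + (⅐)*5 = -7 + 5/7 = -44/7)
(2995828 - 3280736)/(n(208, 1006) + 627147) = (2995828 - 3280736)/(-44/7 + 627147) = -284908/4389985/7 = -284908*7/4389985 = -1994356/4389985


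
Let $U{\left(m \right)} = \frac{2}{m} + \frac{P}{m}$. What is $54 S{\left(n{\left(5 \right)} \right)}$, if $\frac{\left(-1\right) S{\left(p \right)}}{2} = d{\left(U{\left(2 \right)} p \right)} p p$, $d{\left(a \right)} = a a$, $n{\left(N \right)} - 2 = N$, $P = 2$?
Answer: $-1037232$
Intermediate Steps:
$n{\left(N \right)} = 2 + N$
$U{\left(m \right)} = \frac{4}{m}$ ($U{\left(m \right)} = \frac{2}{m} + \frac{2}{m} = \frac{4}{m}$)
$d{\left(a \right)} = a^{2}$
$S{\left(p \right)} = - 8 p^{4}$ ($S{\left(p \right)} = - 2 \left(\frac{4}{2} p\right)^{2} p p = - 2 \left(4 \cdot \frac{1}{2} p\right)^{2} p p = - 2 \left(2 p\right)^{2} p p = - 2 \cdot 4 p^{2} p p = - 2 \cdot 4 p^{3} p = - 2 \cdot 4 p^{4} = - 8 p^{4}$)
$54 S{\left(n{\left(5 \right)} \right)} = 54 \left(- 8 \left(2 + 5\right)^{4}\right) = 54 \left(- 8 \cdot 7^{4}\right) = 54 \left(\left(-8\right) 2401\right) = 54 \left(-19208\right) = -1037232$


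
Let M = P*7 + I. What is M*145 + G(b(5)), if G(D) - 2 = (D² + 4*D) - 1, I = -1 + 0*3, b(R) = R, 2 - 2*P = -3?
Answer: 4877/2 ≈ 2438.5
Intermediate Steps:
P = 5/2 (P = 1 - ½*(-3) = 1 + 3/2 = 5/2 ≈ 2.5000)
I = -1 (I = -1 + 0 = -1)
G(D) = 1 + D² + 4*D (G(D) = 2 + ((D² + 4*D) - 1) = 2 + (-1 + D² + 4*D) = 1 + D² + 4*D)
M = 33/2 (M = (5/2)*7 - 1 = 35/2 - 1 = 33/2 ≈ 16.500)
M*145 + G(b(5)) = (33/2)*145 + (1 + 5² + 4*5) = 4785/2 + (1 + 25 + 20) = 4785/2 + 46 = 4877/2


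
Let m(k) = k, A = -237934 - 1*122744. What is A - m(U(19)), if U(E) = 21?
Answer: -360699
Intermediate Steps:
A = -360678 (A = -237934 - 122744 = -360678)
A - m(U(19)) = -360678 - 1*21 = -360678 - 21 = -360699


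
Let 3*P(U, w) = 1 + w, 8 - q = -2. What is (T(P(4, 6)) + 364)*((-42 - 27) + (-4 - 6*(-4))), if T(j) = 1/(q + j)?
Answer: -660079/37 ≈ -17840.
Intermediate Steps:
q = 10 (q = 8 - 1*(-2) = 8 + 2 = 10)
P(U, w) = 1/3 + w/3 (P(U, w) = (1 + w)/3 = 1/3 + w/3)
T(j) = 1/(10 + j)
(T(P(4, 6)) + 364)*((-42 - 27) + (-4 - 6*(-4))) = (1/(10 + (1/3 + (1/3)*6)) + 364)*((-42 - 27) + (-4 - 6*(-4))) = (1/(10 + (1/3 + 2)) + 364)*(-69 + (-4 + 24)) = (1/(10 + 7/3) + 364)*(-69 + 20) = (1/(37/3) + 364)*(-49) = (3/37 + 364)*(-49) = (13471/37)*(-49) = -660079/37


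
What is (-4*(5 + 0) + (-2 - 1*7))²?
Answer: 841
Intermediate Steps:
(-4*(5 + 0) + (-2 - 1*7))² = (-4*5 + (-2 - 7))² = (-20 - 9)² = (-29)² = 841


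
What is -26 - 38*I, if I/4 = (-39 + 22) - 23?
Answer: 6054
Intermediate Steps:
I = -160 (I = 4*((-39 + 22) - 23) = 4*(-17 - 23) = 4*(-40) = -160)
-26 - 38*I = -26 - 38*(-160) = -26 + 6080 = 6054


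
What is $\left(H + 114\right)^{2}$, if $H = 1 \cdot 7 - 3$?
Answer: $13924$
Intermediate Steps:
$H = 4$ ($H = 7 - 3 = 4$)
$\left(H + 114\right)^{2} = \left(4 + 114\right)^{2} = 118^{2} = 13924$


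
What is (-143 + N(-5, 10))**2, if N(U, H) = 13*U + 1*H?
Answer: 39204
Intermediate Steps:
N(U, H) = H + 13*U (N(U, H) = 13*U + H = H + 13*U)
(-143 + N(-5, 10))**2 = (-143 + (10 + 13*(-5)))**2 = (-143 + (10 - 65))**2 = (-143 - 55)**2 = (-198)**2 = 39204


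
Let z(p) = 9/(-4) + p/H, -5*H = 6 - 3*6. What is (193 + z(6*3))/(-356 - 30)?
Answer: -793/1544 ≈ -0.51360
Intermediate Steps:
H = 12/5 (H = -(6 - 3*6)/5 = -(6 - 18)/5 = -⅕*(-12) = 12/5 ≈ 2.4000)
z(p) = -9/4 + 5*p/12 (z(p) = 9/(-4) + p/(12/5) = 9*(-¼) + p*(5/12) = -9/4 + 5*p/12)
(193 + z(6*3))/(-356 - 30) = (193 + (-9/4 + 5*(6*3)/12))/(-356 - 30) = (193 + (-9/4 + (5/12)*18))/(-386) = (193 + (-9/4 + 15/2))*(-1/386) = (193 + 21/4)*(-1/386) = (793/4)*(-1/386) = -793/1544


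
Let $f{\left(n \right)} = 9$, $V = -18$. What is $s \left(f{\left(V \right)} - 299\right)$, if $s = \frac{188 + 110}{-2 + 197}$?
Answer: $- \frac{17284}{39} \approx -443.18$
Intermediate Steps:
$s = \frac{298}{195} \approx 1.5282$
$s \left(f{\left(V \right)} - 299\right) = \frac{298 \left(9 - 299\right)}{195} = \frac{298}{195} \left(-290\right) = - \frac{17284}{39}$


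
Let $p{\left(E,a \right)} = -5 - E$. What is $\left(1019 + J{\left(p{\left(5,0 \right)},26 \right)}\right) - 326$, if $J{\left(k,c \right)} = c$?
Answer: $719$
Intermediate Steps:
$\left(1019 + J{\left(p{\left(5,0 \right)},26 \right)}\right) - 326 = \left(1019 + 26\right) - 326 = 1045 - 326 = 719$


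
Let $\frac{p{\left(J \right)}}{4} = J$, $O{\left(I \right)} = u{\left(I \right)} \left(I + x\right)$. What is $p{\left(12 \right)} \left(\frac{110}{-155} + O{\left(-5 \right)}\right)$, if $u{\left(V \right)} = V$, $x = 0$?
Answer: $\frac{36144}{31} \approx 1165.9$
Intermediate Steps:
$O{\left(I \right)} = I^{2}$ ($O{\left(I \right)} = I \left(I + 0\right) = I I = I^{2}$)
$p{\left(J \right)} = 4 J$
$p{\left(12 \right)} \left(\frac{110}{-155} + O{\left(-5 \right)}\right) = 4 \cdot 12 \left(\frac{110}{-155} + \left(-5\right)^{2}\right) = 48 \left(110 \left(- \frac{1}{155}\right) + 25\right) = 48 \left(- \frac{22}{31} + 25\right) = 48 \cdot \frac{753}{31} = \frac{36144}{31}$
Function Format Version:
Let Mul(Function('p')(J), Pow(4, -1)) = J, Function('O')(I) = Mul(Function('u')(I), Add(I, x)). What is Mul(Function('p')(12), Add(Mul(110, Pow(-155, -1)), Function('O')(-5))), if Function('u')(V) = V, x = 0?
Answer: Rational(36144, 31) ≈ 1165.9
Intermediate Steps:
Function('O')(I) = Pow(I, 2) (Function('O')(I) = Mul(I, Add(I, 0)) = Mul(I, I) = Pow(I, 2))
Function('p')(J) = Mul(4, J)
Mul(Function('p')(12), Add(Mul(110, Pow(-155, -1)), Function('O')(-5))) = Mul(Mul(4, 12), Add(Mul(110, Pow(-155, -1)), Pow(-5, 2))) = Mul(48, Add(Mul(110, Rational(-1, 155)), 25)) = Mul(48, Add(Rational(-22, 31), 25)) = Mul(48, Rational(753, 31)) = Rational(36144, 31)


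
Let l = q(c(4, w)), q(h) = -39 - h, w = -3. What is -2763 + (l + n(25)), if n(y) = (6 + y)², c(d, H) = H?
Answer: -1838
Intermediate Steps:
l = -36 (l = -39 - 1*(-3) = -39 + 3 = -36)
-2763 + (l + n(25)) = -2763 + (-36 + (6 + 25)²) = -2763 + (-36 + 31²) = -2763 + (-36 + 961) = -2763 + 925 = -1838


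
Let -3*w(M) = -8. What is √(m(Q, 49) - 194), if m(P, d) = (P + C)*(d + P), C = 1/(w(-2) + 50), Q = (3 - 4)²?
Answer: I*√892779/79 ≈ 11.96*I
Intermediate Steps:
w(M) = 8/3 (w(M) = -⅓*(-8) = 8/3)
Q = 1 (Q = (-1)² = 1)
C = 3/158 (C = 1/(8/3 + 50) = 1/(158/3) = 3/158 ≈ 0.018987)
m(P, d) = (3/158 + P)*(P + d) (m(P, d) = (P + 3/158)*(d + P) = (3/158 + P)*(P + d))
√(m(Q, 49) - 194) = √((1² + (3/158)*1 + (3/158)*49 + 1*49) - 194) = √((1 + 3/158 + 147/158 + 49) - 194) = √(4025/79 - 194) = √(-11301/79) = I*√892779/79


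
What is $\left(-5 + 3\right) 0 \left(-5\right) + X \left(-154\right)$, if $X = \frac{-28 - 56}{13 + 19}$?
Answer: $\frac{1617}{4} \approx 404.25$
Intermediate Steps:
$X = - \frac{21}{8}$ ($X = - \frac{84}{32} = \left(-84\right) \frac{1}{32} = - \frac{21}{8} \approx -2.625$)
$\left(-5 + 3\right) 0 \left(-5\right) + X \left(-154\right) = \left(-5 + 3\right) 0 \left(-5\right) - - \frac{1617}{4} = \left(-2\right) 0 + \frac{1617}{4} = 0 + \frac{1617}{4} = \frac{1617}{4}$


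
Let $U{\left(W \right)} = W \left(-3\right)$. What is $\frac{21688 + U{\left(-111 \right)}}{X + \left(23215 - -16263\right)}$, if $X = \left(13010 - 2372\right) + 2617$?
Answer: $\frac{22021}{52733} \approx 0.41759$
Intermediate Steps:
$U{\left(W \right)} = - 3 W$
$X = 13255$ ($X = 10638 + 2617 = 13255$)
$\frac{21688 + U{\left(-111 \right)}}{X + \left(23215 - -16263\right)} = \frac{21688 - -333}{13255 + \left(23215 - -16263\right)} = \frac{21688 + 333}{13255 + \left(23215 + 16263\right)} = \frac{22021}{13255 + 39478} = \frac{22021}{52733}$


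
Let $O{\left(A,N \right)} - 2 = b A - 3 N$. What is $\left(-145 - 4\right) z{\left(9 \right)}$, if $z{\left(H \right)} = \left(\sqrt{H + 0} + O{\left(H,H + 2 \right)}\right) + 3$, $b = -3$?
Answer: $7748$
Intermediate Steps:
$O{\left(A,N \right)} = 2 - 3 A - 3 N$ ($O{\left(A,N \right)} = 2 - \left(3 A + 3 N\right) = 2 - 3 A - 3 N$)
$z{\left(H \right)} = -1 + \sqrt{H} - 6 H$ ($z{\left(H \right)} = \left(\sqrt{H + 0} - \left(-2 + 3 H + 3 \left(H + 2\right)\right)\right) + 3 = \left(\sqrt{H} - \left(-2 + 3 H + 3 \left(2 + H\right)\right)\right) + 3 = \left(\sqrt{H} - \left(4 + 6 H\right)\right) + 3 = \left(-4 + \sqrt{H} - 6 H\right) + 3 = -1 + \sqrt{H} - 6 H$)
$\left(-145 - 4\right) z{\left(9 \right)} = \left(-145 - 4\right) \left(-1 + \sqrt{9} - 54\right) = - 149 \left(-1 + 3 - 54\right) = \left(-149\right) \left(-52\right) = 7748$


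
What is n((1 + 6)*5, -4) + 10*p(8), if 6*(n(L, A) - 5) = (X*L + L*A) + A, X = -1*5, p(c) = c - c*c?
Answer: -3649/6 ≈ -608.17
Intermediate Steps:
p(c) = c - c²
X = -5
n(L, A) = 5 - 5*L/6 + A/6 + A*L/6 (n(L, A) = 5 + ((-5*L + L*A) + A)/6 = 5 + ((-5*L + A*L) + A)/6 = 5 + (A - 5*L + A*L)/6 = 5 + (-5*L/6 + A/6 + A*L/6) = 5 - 5*L/6 + A/6 + A*L/6)
n((1 + 6)*5, -4) + 10*p(8) = (5 - 5*(1 + 6)*5/6 + (⅙)*(-4) + (⅙)*(-4)*((1 + 6)*5)) + 10*(8*(1 - 1*8)) = (5 - 35*5/6 - ⅔ + (⅙)*(-4)*(7*5)) + 10*(8*(1 - 8)) = (5 - ⅚*35 - ⅔ + (⅙)*(-4)*35) + 10*(8*(-7)) = (5 - 175/6 - ⅔ - 70/3) + 10*(-56) = -289/6 - 560 = -3649/6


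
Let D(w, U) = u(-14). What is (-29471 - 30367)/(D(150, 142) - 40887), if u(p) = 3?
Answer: 9973/6814 ≈ 1.4636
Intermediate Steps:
D(w, U) = 3
(-29471 - 30367)/(D(150, 142) - 40887) = (-29471 - 30367)/(3 - 40887) = -59838/(-40884) = -59838*(-1/40884) = 9973/6814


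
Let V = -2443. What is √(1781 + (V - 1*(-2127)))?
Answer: √1465 ≈ 38.275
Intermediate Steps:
√(1781 + (V - 1*(-2127))) = √(1781 + (-2443 - 1*(-2127))) = √(1781 + (-2443 + 2127)) = √(1781 - 316) = √1465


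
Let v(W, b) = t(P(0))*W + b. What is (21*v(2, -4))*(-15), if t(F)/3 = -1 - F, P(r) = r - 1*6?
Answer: -8190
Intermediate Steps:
P(r) = -6 + r (P(r) = r - 6 = -6 + r)
t(F) = -3 - 3*F (t(F) = 3*(-1 - F) = -3 - 3*F)
v(W, b) = b + 15*W (v(W, b) = (-3 - 3*(-6 + 0))*W + b = (-3 - 3*(-6))*W + b = (-3 + 18)*W + b = 15*W + b = b + 15*W)
(21*v(2, -4))*(-15) = (21*(-4 + 15*2))*(-15) = (21*(-4 + 30))*(-15) = (21*26)*(-15) = 546*(-15) = -8190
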